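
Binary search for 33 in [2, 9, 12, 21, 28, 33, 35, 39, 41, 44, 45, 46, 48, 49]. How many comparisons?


Search for 33:
[0,13] mid=6 arr[6]=35
[0,5] mid=2 arr[2]=12
[3,5] mid=4 arr[4]=28
[5,5] mid=5 arr[5]=33
Total: 4 comparisons


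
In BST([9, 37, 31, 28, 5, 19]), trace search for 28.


BST root = 9
Search for 28: compare at each node
Path: [9, 37, 31, 28]


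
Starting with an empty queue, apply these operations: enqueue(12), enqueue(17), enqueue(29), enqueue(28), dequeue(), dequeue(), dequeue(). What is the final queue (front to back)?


enqueue(12) -> [12]
enqueue(17) -> [12, 17]
enqueue(29) -> [12, 17, 29]
enqueue(28) -> [12, 17, 29, 28]
dequeue() returns 12 -> [17, 29, 28]
dequeue() returns 17 -> [29, 28]
dequeue() returns 29 -> [28]
Final queue (front to back): [28]


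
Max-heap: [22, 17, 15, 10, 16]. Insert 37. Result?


Append 37: [22, 17, 15, 10, 16, 37]
Bubble up: swap idx 5(37) with idx 2(15); swap idx 2(37) with idx 0(22)
Result: [37, 17, 22, 10, 16, 15]


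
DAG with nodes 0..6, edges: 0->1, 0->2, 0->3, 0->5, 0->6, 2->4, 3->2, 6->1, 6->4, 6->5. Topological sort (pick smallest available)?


Kahn's algorithm, process smallest node first
Order: [0, 3, 2, 6, 1, 4, 5]


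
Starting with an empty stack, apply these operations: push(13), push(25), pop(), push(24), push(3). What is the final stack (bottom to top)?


push(13) -> [13]
push(25) -> [13, 25]
pop() returns 25 -> [13]
push(24) -> [13, 24]
push(3) -> [13, 24, 3]
Final stack (bottom to top): [13, 24, 3]


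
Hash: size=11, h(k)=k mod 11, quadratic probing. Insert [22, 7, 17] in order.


Insertions: 22->slot 0; 7->slot 7; 17->slot 6
Table: [22, None, None, None, None, None, 17, 7, None, None, None]


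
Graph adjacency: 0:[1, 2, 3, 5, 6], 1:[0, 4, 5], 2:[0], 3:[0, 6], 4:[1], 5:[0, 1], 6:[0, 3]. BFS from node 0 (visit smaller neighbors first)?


BFS queue: start with [0]
Visit order: [0, 1, 2, 3, 5, 6, 4]


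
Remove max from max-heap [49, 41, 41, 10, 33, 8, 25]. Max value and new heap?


Max = 49
Replace root with last, heapify down
Resulting heap: [41, 33, 41, 10, 25, 8]


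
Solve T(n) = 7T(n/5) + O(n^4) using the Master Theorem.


a=7, b=5, c=4. log_5(7)=1.209 < c=4. Case 3: O(n^c) = O(n^4)
Complexity: O(n^4)


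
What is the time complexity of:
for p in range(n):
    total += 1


Per nesting level: O(n) = O(n)
Complexity: O(n)


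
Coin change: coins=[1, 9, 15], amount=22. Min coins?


dp[0]=0; dp[i]=1+min(dp[i-c] for c in coins)
...dp[17]=3, dp[18]=2, dp[19]=3, dp[20]=4, dp[21]=5, dp[22]=6
Minimum coins for 22 = 6


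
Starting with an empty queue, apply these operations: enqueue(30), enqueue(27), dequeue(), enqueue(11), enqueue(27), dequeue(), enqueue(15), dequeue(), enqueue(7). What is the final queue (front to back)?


enqueue(30) -> [30]
enqueue(27) -> [30, 27]
dequeue() returns 30 -> [27]
enqueue(11) -> [27, 11]
enqueue(27) -> [27, 11, 27]
dequeue() returns 27 -> [11, 27]
enqueue(15) -> [11, 27, 15]
dequeue() returns 11 -> [27, 15]
enqueue(7) -> [27, 15, 7]
Final queue (front to back): [27, 15, 7]


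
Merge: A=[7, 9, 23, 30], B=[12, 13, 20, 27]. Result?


Compare heads, take smaller each step.
Merged: [7, 9, 12, 13, 20, 23, 27, 30]


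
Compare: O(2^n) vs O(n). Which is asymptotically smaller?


linear grows slower than exponential
O(n) is asymptotically smaller; O(2^n) grows faster


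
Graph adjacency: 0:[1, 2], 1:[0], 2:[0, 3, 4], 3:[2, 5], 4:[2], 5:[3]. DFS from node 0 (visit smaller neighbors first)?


DFS stack-based: start with [0]
Visit order: [0, 1, 2, 3, 5, 4]


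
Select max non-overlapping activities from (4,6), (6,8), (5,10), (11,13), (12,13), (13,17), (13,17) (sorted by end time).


Greedy: pick earliest-ending, then skip overlaps.
Selected (4 activities): [(4, 6), (6, 8), (11, 13), (13, 17)]


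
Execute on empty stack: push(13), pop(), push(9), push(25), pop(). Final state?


push(13) -> [13]
pop() returns 13 -> []
push(9) -> [9]
push(25) -> [9, 25]
pop() returns 25 -> [9]
Final stack (bottom to top): [9]


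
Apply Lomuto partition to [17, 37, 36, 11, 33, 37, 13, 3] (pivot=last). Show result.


Elements <= 3 go left of pivot.
Result: [3, 37, 36, 11, 33, 37, 13, 17], pivot at index 0


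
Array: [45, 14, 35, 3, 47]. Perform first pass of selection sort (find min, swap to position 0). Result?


After one pass: [3, 14, 35, 45, 47]


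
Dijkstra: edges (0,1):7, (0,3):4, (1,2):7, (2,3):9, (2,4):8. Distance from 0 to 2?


Dijkstra from 0:
Distances: {0: 0, 1: 7, 2: 13, 3: 4, 4: 21}
Shortest distance to 2 = 13, path = [0, 3, 2]


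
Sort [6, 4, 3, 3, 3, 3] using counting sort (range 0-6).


Count array: [0, 0, 0, 4, 1, 0, 1]
Reconstruct: [3, 3, 3, 3, 4, 6]


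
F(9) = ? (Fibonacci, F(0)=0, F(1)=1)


F(n)=F(n-1)+F(n-2)
...F(7)=13, F(8)=21, F(9)=34


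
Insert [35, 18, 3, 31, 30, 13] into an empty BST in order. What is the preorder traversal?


Root = 35; build tree by BST insertion.
Preorder traversal: [35, 18, 3, 13, 31, 30]


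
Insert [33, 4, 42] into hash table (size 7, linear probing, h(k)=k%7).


Insertions: 33->slot 5; 4->slot 4; 42->slot 0
Table: [42, None, None, None, 4, 33, None]


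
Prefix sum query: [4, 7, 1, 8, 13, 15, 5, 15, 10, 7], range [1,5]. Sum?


Prefix sums: [0, 4, 11, 12, 20, 33, 48, 53, 68, 78, 85]
Sum[1..5] = prefix[6] - prefix[1] = 48 - 4 = 44


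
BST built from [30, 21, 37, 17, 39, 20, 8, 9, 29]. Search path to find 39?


BST root = 30
Search for 39: compare at each node
Path: [30, 37, 39]


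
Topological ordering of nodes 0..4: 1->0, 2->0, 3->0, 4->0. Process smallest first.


Kahn's algorithm, process smallest node first
Order: [1, 2, 3, 4, 0]


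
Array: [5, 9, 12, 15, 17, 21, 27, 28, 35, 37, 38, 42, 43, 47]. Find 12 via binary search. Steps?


Search for 12:
[0,13] mid=6 arr[6]=27
[0,5] mid=2 arr[2]=12
Total: 2 comparisons


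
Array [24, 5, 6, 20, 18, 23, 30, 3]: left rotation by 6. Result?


Left rotate by 6: [30, 3, 24, 5, 6, 20, 18, 23]


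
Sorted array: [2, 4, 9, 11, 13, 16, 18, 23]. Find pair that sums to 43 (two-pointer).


Two pointers: lo=0, hi=7
No pair sums to 43


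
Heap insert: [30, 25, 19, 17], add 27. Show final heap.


Append 27: [30, 25, 19, 17, 27]
Bubble up: swap idx 4(27) with idx 1(25)
Result: [30, 27, 19, 17, 25]


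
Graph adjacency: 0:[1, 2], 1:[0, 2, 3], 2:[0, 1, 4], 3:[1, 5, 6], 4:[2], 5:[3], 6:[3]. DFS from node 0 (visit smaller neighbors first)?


DFS stack-based: start with [0]
Visit order: [0, 1, 2, 4, 3, 5, 6]


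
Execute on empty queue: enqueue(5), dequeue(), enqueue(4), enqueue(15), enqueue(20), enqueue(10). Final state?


enqueue(5) -> [5]
dequeue() returns 5 -> []
enqueue(4) -> [4]
enqueue(15) -> [4, 15]
enqueue(20) -> [4, 15, 20]
enqueue(10) -> [4, 15, 20, 10]
Final queue (front to back): [4, 15, 20, 10]


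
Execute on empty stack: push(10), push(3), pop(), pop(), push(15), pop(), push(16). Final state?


push(10) -> [10]
push(3) -> [10, 3]
pop() returns 3 -> [10]
pop() returns 10 -> []
push(15) -> [15]
pop() returns 15 -> []
push(16) -> [16]
Final stack (bottom to top): [16]


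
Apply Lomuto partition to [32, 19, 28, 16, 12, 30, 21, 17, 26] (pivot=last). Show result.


Elements <= 26 go left of pivot.
Result: [19, 16, 12, 21, 17, 26, 32, 28, 30], pivot at index 5


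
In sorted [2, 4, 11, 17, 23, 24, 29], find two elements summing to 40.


Two pointers: lo=0, hi=6
Found pair: (11, 29) summing to 40


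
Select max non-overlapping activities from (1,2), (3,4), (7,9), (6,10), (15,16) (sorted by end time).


Greedy: pick earliest-ending, then skip overlaps.
Selected (4 activities): [(1, 2), (3, 4), (7, 9), (15, 16)]


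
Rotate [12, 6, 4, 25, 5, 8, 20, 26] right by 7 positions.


Right rotate by 7: [6, 4, 25, 5, 8, 20, 26, 12]


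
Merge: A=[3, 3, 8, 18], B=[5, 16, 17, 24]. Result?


Compare heads, take smaller each step.
Merged: [3, 3, 5, 8, 16, 17, 18, 24]


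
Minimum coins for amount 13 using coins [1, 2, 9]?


dp[0]=0; dp[i]=1+min(dp[i-c] for c in coins)
...dp[8]=4, dp[9]=1, dp[10]=2, dp[11]=2, dp[12]=3, dp[13]=3
Minimum coins for 13 = 3


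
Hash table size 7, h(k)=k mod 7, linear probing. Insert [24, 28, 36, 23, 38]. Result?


Insertions: 24->slot 3; 28->slot 0; 36->slot 1; 23->slot 2; 38->slot 4
Table: [28, 36, 23, 24, 38, None, None]


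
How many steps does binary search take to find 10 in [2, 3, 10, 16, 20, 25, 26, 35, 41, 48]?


Search for 10:
[0,9] mid=4 arr[4]=20
[0,3] mid=1 arr[1]=3
[2,3] mid=2 arr[2]=10
Total: 3 comparisons


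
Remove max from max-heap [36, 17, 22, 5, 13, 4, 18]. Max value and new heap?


Max = 36
Replace root with last, heapify down
Resulting heap: [22, 17, 18, 5, 13, 4]


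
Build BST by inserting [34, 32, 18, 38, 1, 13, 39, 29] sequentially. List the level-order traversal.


Root = 34; build tree by BST insertion.
Level-Order traversal: [34, 32, 38, 18, 39, 1, 29, 13]


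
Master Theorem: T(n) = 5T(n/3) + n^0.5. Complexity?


a=5, b=3, c=0.5. log_3(5)=1.465 > c=0.5. Case 1: O(n^log_b(a)) = O(n^1.465)
Complexity: O(n^1.465)


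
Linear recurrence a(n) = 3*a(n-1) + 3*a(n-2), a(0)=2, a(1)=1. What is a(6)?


Build bottom-up:
...a(4)=117, a(5)=441, a(6)=3*441+3*117=1674


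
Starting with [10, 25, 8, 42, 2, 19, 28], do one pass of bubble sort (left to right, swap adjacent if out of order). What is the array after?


After one pass: [10, 8, 25, 2, 19, 28, 42]


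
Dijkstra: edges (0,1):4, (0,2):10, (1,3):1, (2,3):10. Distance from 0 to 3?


Dijkstra from 0:
Distances: {0: 0, 1: 4, 2: 10, 3: 5}
Shortest distance to 3 = 5, path = [0, 1, 3]


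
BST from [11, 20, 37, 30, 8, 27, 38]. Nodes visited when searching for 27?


BST root = 11
Search for 27: compare at each node
Path: [11, 20, 37, 30, 27]


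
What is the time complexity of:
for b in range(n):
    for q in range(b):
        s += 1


Per nesting level: O(n) * O(n) [triangular over b] = O(n^2)
Complexity: O(n^2)


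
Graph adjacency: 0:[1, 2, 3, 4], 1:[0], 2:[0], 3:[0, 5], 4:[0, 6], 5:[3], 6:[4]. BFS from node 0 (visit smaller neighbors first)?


BFS queue: start with [0]
Visit order: [0, 1, 2, 3, 4, 5, 6]


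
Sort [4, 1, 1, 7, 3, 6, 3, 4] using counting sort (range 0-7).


Count array: [0, 2, 0, 2, 2, 0, 1, 1]
Reconstruct: [1, 1, 3, 3, 4, 4, 6, 7]


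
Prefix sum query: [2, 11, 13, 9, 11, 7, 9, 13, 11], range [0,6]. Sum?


Prefix sums: [0, 2, 13, 26, 35, 46, 53, 62, 75, 86]
Sum[0..6] = prefix[7] - prefix[0] = 62 - 0 = 62


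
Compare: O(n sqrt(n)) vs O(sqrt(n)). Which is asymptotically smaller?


sublinear grows slower than n^1.5
O(sqrt(n)) is asymptotically smaller; O(n sqrt(n)) grows faster


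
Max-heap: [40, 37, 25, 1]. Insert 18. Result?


Append 18: [40, 37, 25, 1, 18]
Bubble up: no swaps needed
Result: [40, 37, 25, 1, 18]


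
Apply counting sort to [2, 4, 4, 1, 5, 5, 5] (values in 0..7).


Count array: [0, 1, 1, 0, 2, 3, 0, 0]
Reconstruct: [1, 2, 4, 4, 5, 5, 5]


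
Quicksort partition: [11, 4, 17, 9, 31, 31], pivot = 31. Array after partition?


Elements <= 31 go left of pivot.
Result: [11, 4, 17, 9, 31, 31], pivot at index 5


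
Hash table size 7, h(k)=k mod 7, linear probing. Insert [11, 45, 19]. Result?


Insertions: 11->slot 4; 45->slot 3; 19->slot 5
Table: [None, None, None, 45, 11, 19, None]


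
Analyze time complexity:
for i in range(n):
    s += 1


Per nesting level: O(n) = O(n)
Complexity: O(n)


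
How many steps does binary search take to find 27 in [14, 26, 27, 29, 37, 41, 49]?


Search for 27:
[0,6] mid=3 arr[3]=29
[0,2] mid=1 arr[1]=26
[2,2] mid=2 arr[2]=27
Total: 3 comparisons


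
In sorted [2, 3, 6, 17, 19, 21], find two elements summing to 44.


Two pointers: lo=0, hi=5
No pair sums to 44


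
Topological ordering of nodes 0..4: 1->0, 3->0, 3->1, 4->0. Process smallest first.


Kahn's algorithm, process smallest node first
Order: [2, 3, 1, 4, 0]


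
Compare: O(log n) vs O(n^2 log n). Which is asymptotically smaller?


logarithmic grows slower than n^2 log n
O(log n) is asymptotically smaller; O(n^2 log n) grows faster


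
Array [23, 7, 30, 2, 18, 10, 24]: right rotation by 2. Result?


Right rotate by 2: [10, 24, 23, 7, 30, 2, 18]


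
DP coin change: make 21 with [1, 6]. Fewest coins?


dp[0]=0; dp[i]=1+min(dp[i-c] for c in coins)
...dp[16]=6, dp[17]=7, dp[18]=3, dp[19]=4, dp[20]=5, dp[21]=6
Minimum coins for 21 = 6


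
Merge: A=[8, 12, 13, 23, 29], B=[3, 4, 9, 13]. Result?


Compare heads, take smaller each step.
Merged: [3, 4, 8, 9, 12, 13, 13, 23, 29]


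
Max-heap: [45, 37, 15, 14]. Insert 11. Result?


Append 11: [45, 37, 15, 14, 11]
Bubble up: no swaps needed
Result: [45, 37, 15, 14, 11]


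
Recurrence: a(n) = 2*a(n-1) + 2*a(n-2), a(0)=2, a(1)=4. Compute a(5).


Build bottom-up:
...a(3)=32, a(4)=88, a(5)=2*88+2*32=240


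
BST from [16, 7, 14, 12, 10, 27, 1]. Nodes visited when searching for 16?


BST root = 16
Search for 16: compare at each node
Path: [16]


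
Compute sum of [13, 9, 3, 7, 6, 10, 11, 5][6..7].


Prefix sums: [0, 13, 22, 25, 32, 38, 48, 59, 64]
Sum[6..7] = prefix[8] - prefix[6] = 64 - 48 = 16


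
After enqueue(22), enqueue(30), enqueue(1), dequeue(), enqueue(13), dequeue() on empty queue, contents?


enqueue(22) -> [22]
enqueue(30) -> [22, 30]
enqueue(1) -> [22, 30, 1]
dequeue() returns 22 -> [30, 1]
enqueue(13) -> [30, 1, 13]
dequeue() returns 30 -> [1, 13]
Final queue (front to back): [1, 13]


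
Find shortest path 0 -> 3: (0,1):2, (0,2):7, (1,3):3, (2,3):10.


Dijkstra from 0:
Distances: {0: 0, 1: 2, 2: 7, 3: 5}
Shortest distance to 3 = 5, path = [0, 1, 3]


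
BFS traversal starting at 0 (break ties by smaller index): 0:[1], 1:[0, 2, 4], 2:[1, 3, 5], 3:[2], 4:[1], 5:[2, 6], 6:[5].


BFS queue: start with [0]
Visit order: [0, 1, 2, 4, 3, 5, 6]


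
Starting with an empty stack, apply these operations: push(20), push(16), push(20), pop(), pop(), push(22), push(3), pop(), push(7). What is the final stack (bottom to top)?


push(20) -> [20]
push(16) -> [20, 16]
push(20) -> [20, 16, 20]
pop() returns 20 -> [20, 16]
pop() returns 16 -> [20]
push(22) -> [20, 22]
push(3) -> [20, 22, 3]
pop() returns 3 -> [20, 22]
push(7) -> [20, 22, 7]
Final stack (bottom to top): [20, 22, 7]


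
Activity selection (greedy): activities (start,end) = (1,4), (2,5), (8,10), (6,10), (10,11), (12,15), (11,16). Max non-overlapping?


Greedy: pick earliest-ending, then skip overlaps.
Selected (4 activities): [(1, 4), (8, 10), (10, 11), (12, 15)]


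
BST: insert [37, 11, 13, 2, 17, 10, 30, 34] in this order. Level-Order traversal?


Root = 37; build tree by BST insertion.
Level-Order traversal: [37, 11, 2, 13, 10, 17, 30, 34]


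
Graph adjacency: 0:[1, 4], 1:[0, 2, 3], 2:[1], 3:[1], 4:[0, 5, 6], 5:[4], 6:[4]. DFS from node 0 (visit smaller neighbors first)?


DFS stack-based: start with [0]
Visit order: [0, 1, 2, 3, 4, 5, 6]


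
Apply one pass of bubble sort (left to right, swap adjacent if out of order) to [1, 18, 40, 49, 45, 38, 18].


After one pass: [1, 18, 40, 45, 38, 18, 49]


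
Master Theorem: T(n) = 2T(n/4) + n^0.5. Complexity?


a=2, b=4, c=0.5. log_4(2)=0.5 = c=0.5. Case 2: O(n^c log n) = O(sqrt(n) log n)
Complexity: O(sqrt(n) log n)


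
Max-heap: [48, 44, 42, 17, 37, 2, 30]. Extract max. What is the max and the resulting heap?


Max = 48
Replace root with last, heapify down
Resulting heap: [44, 37, 42, 17, 30, 2]


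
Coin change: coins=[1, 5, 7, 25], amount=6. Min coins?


dp[0]=0; dp[i]=1+min(dp[i-c] for c in coins)
...dp[1]=1, dp[2]=2, dp[3]=3, dp[4]=4, dp[5]=1, dp[6]=2
Minimum coins for 6 = 2


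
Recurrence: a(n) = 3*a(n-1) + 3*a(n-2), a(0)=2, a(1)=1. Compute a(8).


Build bottom-up:
...a(6)=1674, a(7)=6345, a(8)=3*6345+3*1674=24057


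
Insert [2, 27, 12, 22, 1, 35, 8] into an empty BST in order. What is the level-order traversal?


Root = 2; build tree by BST insertion.
Level-Order traversal: [2, 1, 27, 12, 35, 8, 22]


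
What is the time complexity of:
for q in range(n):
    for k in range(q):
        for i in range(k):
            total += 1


Per nesting level: O(n) * O(n) [triangular over q] * O(n) [triangular over k] = O(n^3)
Complexity: O(n^3)


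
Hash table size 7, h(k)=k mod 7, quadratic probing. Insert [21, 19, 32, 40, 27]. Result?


Insertions: 21->slot 0; 19->slot 5; 32->slot 4; 40->slot 6; 27->slot 3
Table: [21, None, None, 27, 32, 19, 40]


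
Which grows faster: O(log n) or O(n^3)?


logarithmic grows slower than cubic
O(log n) is asymptotically smaller; O(n^3) grows faster


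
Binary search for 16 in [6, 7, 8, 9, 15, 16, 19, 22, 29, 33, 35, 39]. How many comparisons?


Search for 16:
[0,11] mid=5 arr[5]=16
Total: 1 comparisons


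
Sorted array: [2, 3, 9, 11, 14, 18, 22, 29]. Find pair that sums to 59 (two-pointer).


Two pointers: lo=0, hi=7
No pair sums to 59


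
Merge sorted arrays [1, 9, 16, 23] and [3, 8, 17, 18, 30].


Compare heads, take smaller each step.
Merged: [1, 3, 8, 9, 16, 17, 18, 23, 30]


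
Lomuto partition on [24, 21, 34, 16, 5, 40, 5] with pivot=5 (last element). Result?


Elements <= 5 go left of pivot.
Result: [5, 5, 34, 16, 24, 40, 21], pivot at index 1


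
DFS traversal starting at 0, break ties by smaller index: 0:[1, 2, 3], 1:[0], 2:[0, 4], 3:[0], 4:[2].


DFS stack-based: start with [0]
Visit order: [0, 1, 2, 4, 3]


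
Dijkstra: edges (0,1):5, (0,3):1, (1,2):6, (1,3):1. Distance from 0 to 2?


Dijkstra from 0:
Distances: {0: 0, 1: 2, 2: 8, 3: 1}
Shortest distance to 2 = 8, path = [0, 3, 1, 2]


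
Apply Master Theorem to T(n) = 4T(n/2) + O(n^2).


a=4, b=2, c=2. log_2(4)=2 = c=2. Case 2: O(n^c log n) = O(n^2 log n)
Complexity: O(n^2 log n)


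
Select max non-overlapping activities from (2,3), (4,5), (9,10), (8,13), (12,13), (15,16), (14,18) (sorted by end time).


Greedy: pick earliest-ending, then skip overlaps.
Selected (5 activities): [(2, 3), (4, 5), (9, 10), (12, 13), (15, 16)]


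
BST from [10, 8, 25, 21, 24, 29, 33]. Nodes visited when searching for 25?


BST root = 10
Search for 25: compare at each node
Path: [10, 25]


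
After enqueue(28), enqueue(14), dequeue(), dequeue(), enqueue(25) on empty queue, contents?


enqueue(28) -> [28]
enqueue(14) -> [28, 14]
dequeue() returns 28 -> [14]
dequeue() returns 14 -> []
enqueue(25) -> [25]
Final queue (front to back): [25]


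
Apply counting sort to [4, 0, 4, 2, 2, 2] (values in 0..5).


Count array: [1, 0, 3, 0, 2, 0]
Reconstruct: [0, 2, 2, 2, 4, 4]


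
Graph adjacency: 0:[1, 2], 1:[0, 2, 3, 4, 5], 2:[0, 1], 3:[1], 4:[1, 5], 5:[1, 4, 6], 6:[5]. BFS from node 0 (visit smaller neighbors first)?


BFS queue: start with [0]
Visit order: [0, 1, 2, 3, 4, 5, 6]


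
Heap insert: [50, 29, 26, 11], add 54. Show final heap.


Append 54: [50, 29, 26, 11, 54]
Bubble up: swap idx 4(54) with idx 1(29); swap idx 1(54) with idx 0(50)
Result: [54, 50, 26, 11, 29]


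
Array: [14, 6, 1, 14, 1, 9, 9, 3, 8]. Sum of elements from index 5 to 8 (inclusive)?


Prefix sums: [0, 14, 20, 21, 35, 36, 45, 54, 57, 65]
Sum[5..8] = prefix[9] - prefix[5] = 65 - 36 = 29


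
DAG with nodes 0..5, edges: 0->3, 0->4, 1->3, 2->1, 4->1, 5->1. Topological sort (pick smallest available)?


Kahn's algorithm, process smallest node first
Order: [0, 2, 4, 5, 1, 3]


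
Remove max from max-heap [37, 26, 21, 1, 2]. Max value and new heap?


Max = 37
Replace root with last, heapify down
Resulting heap: [26, 2, 21, 1]


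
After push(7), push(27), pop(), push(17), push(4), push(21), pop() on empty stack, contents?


push(7) -> [7]
push(27) -> [7, 27]
pop() returns 27 -> [7]
push(17) -> [7, 17]
push(4) -> [7, 17, 4]
push(21) -> [7, 17, 4, 21]
pop() returns 21 -> [7, 17, 4]
Final stack (bottom to top): [7, 17, 4]


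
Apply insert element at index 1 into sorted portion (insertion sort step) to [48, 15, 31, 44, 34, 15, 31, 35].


After one pass: [15, 48, 31, 44, 34, 15, 31, 35]


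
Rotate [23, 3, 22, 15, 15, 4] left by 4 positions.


Left rotate by 4: [15, 4, 23, 3, 22, 15]


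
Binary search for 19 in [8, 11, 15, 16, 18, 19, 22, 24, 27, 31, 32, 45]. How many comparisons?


Search for 19:
[0,11] mid=5 arr[5]=19
Total: 1 comparisons


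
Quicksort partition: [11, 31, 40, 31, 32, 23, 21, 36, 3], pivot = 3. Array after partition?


Elements <= 3 go left of pivot.
Result: [3, 31, 40, 31, 32, 23, 21, 36, 11], pivot at index 0


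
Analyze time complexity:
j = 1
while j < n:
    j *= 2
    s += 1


Per nesting level: O(log n) = O(log n)
Complexity: O(log n)


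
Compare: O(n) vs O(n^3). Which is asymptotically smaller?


linear grows slower than cubic
O(n) is asymptotically smaller; O(n^3) grows faster


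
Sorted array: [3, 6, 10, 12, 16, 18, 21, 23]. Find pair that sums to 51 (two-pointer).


Two pointers: lo=0, hi=7
No pair sums to 51


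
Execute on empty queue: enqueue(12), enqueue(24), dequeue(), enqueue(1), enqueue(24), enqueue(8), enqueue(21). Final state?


enqueue(12) -> [12]
enqueue(24) -> [12, 24]
dequeue() returns 12 -> [24]
enqueue(1) -> [24, 1]
enqueue(24) -> [24, 1, 24]
enqueue(8) -> [24, 1, 24, 8]
enqueue(21) -> [24, 1, 24, 8, 21]
Final queue (front to back): [24, 1, 24, 8, 21]


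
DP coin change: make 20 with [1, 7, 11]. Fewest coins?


dp[0]=0; dp[i]=1+min(dp[i-c] for c in coins)
...dp[15]=3, dp[16]=4, dp[17]=5, dp[18]=2, dp[19]=3, dp[20]=4
Minimum coins for 20 = 4


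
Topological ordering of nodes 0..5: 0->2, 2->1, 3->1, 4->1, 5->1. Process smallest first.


Kahn's algorithm, process smallest node first
Order: [0, 2, 3, 4, 5, 1]


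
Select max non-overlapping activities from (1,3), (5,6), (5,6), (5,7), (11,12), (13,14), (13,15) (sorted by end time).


Greedy: pick earliest-ending, then skip overlaps.
Selected (4 activities): [(1, 3), (5, 6), (11, 12), (13, 14)]


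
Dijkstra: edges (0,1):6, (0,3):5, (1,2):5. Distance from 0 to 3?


Dijkstra from 0:
Distances: {0: 0, 1: 6, 2: 11, 3: 5}
Shortest distance to 3 = 5, path = [0, 3]


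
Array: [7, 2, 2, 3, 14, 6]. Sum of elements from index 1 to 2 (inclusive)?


Prefix sums: [0, 7, 9, 11, 14, 28, 34]
Sum[1..2] = prefix[3] - prefix[1] = 11 - 7 = 4


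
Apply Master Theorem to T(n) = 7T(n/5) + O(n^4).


a=7, b=5, c=4. log_5(7)=1.209 < c=4. Case 3: O(n^c) = O(n^4)
Complexity: O(n^4)


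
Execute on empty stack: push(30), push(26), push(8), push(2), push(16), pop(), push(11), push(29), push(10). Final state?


push(30) -> [30]
push(26) -> [30, 26]
push(8) -> [30, 26, 8]
push(2) -> [30, 26, 8, 2]
push(16) -> [30, 26, 8, 2, 16]
pop() returns 16 -> [30, 26, 8, 2]
push(11) -> [30, 26, 8, 2, 11]
push(29) -> [30, 26, 8, 2, 11, 29]
push(10) -> [30, 26, 8, 2, 11, 29, 10]
Final stack (bottom to top): [30, 26, 8, 2, 11, 29, 10]


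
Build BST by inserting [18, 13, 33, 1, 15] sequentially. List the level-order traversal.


Root = 18; build tree by BST insertion.
Level-Order traversal: [18, 13, 33, 1, 15]


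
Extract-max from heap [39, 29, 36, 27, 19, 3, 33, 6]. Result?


Max = 39
Replace root with last, heapify down
Resulting heap: [36, 29, 33, 27, 19, 3, 6]


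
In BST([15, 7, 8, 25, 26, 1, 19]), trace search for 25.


BST root = 15
Search for 25: compare at each node
Path: [15, 25]


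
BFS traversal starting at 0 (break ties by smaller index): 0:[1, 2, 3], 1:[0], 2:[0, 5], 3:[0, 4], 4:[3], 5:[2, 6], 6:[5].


BFS queue: start with [0]
Visit order: [0, 1, 2, 3, 5, 4, 6]


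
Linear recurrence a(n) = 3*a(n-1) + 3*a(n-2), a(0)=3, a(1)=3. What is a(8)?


Build bottom-up:
...a(6)=3483, a(7)=13203, a(8)=3*13203+3*3483=50058


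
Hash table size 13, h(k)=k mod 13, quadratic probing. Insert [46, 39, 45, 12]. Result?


Insertions: 46->slot 7; 39->slot 0; 45->slot 6; 12->slot 12
Table: [39, None, None, None, None, None, 45, 46, None, None, None, None, 12]


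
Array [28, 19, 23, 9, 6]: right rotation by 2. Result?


Right rotate by 2: [9, 6, 28, 19, 23]


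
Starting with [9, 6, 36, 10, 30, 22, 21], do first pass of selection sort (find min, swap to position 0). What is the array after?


After one pass: [6, 9, 36, 10, 30, 22, 21]


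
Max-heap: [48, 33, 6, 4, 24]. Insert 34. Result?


Append 34: [48, 33, 6, 4, 24, 34]
Bubble up: swap idx 5(34) with idx 2(6)
Result: [48, 33, 34, 4, 24, 6]


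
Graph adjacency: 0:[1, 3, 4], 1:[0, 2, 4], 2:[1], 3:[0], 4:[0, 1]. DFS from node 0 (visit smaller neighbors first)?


DFS stack-based: start with [0]
Visit order: [0, 1, 2, 4, 3]


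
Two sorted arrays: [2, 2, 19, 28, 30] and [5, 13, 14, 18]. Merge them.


Compare heads, take smaller each step.
Merged: [2, 2, 5, 13, 14, 18, 19, 28, 30]


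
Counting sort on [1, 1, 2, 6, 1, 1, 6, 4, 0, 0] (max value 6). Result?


Count array: [2, 4, 1, 0, 1, 0, 2]
Reconstruct: [0, 0, 1, 1, 1, 1, 2, 4, 6, 6]


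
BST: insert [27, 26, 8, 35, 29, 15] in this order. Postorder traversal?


Root = 27; build tree by BST insertion.
Postorder traversal: [15, 8, 26, 29, 35, 27]


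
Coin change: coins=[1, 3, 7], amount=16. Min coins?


dp[0]=0; dp[i]=1+min(dp[i-c] for c in coins)
...dp[11]=3, dp[12]=4, dp[13]=3, dp[14]=2, dp[15]=3, dp[16]=4
Minimum coins for 16 = 4


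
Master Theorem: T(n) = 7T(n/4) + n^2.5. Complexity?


a=7, b=4, c=2.5. log_4(7)=1.404 < c=2.5. Case 3: O(n^c) = O(n^2.500)
Complexity: O(n^2.500)


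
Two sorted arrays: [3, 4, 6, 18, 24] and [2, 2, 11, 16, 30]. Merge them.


Compare heads, take smaller each step.
Merged: [2, 2, 3, 4, 6, 11, 16, 18, 24, 30]


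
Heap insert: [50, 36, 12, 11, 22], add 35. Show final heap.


Append 35: [50, 36, 12, 11, 22, 35]
Bubble up: swap idx 5(35) with idx 2(12)
Result: [50, 36, 35, 11, 22, 12]


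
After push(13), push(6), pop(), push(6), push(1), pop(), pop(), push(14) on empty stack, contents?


push(13) -> [13]
push(6) -> [13, 6]
pop() returns 6 -> [13]
push(6) -> [13, 6]
push(1) -> [13, 6, 1]
pop() returns 1 -> [13, 6]
pop() returns 6 -> [13]
push(14) -> [13, 14]
Final stack (bottom to top): [13, 14]


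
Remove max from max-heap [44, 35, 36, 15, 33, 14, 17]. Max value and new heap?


Max = 44
Replace root with last, heapify down
Resulting heap: [36, 35, 17, 15, 33, 14]


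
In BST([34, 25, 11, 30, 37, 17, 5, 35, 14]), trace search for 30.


BST root = 34
Search for 30: compare at each node
Path: [34, 25, 30]


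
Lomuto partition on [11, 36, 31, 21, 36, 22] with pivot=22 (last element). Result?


Elements <= 22 go left of pivot.
Result: [11, 21, 22, 36, 36, 31], pivot at index 2


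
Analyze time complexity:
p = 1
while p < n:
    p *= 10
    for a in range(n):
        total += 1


Per nesting level: O(log n) * O(n) = O(n log n)
Complexity: O(n log n)


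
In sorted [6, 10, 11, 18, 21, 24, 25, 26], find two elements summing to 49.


Two pointers: lo=0, hi=7
Found pair: (24, 25) summing to 49


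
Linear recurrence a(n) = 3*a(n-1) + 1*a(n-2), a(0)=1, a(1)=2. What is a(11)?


Build bottom-up:
...a(9)=29867, a(10)=98644, a(11)=3*98644+1*29867=325799


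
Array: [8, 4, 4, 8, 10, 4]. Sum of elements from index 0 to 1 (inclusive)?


Prefix sums: [0, 8, 12, 16, 24, 34, 38]
Sum[0..1] = prefix[2] - prefix[0] = 12 - 0 = 12


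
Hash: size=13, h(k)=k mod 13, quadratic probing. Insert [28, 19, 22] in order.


Insertions: 28->slot 2; 19->slot 6; 22->slot 9
Table: [None, None, 28, None, None, None, 19, None, None, 22, None, None, None]


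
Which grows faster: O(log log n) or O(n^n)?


double-logarithmic grows slower than n^n
O(log log n) is asymptotically smaller; O(n^n) grows faster


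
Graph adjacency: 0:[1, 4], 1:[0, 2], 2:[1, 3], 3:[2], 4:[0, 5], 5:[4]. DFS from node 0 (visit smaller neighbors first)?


DFS stack-based: start with [0]
Visit order: [0, 1, 2, 3, 4, 5]


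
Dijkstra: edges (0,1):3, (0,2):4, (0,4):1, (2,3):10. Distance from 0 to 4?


Dijkstra from 0:
Distances: {0: 0, 1: 3, 2: 4, 3: 14, 4: 1}
Shortest distance to 4 = 1, path = [0, 4]


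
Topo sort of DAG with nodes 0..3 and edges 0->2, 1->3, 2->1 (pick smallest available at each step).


Kahn's algorithm, process smallest node first
Order: [0, 2, 1, 3]


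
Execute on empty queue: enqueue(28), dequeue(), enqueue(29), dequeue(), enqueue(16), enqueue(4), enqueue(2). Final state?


enqueue(28) -> [28]
dequeue() returns 28 -> []
enqueue(29) -> [29]
dequeue() returns 29 -> []
enqueue(16) -> [16]
enqueue(4) -> [16, 4]
enqueue(2) -> [16, 4, 2]
Final queue (front to back): [16, 4, 2]


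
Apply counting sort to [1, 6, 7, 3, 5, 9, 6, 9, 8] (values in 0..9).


Count array: [0, 1, 0, 1, 0, 1, 2, 1, 1, 2]
Reconstruct: [1, 3, 5, 6, 6, 7, 8, 9, 9]


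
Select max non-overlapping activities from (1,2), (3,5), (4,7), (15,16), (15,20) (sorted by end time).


Greedy: pick earliest-ending, then skip overlaps.
Selected (3 activities): [(1, 2), (3, 5), (15, 16)]


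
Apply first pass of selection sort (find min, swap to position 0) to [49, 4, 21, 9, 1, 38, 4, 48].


After one pass: [1, 4, 21, 9, 49, 38, 4, 48]


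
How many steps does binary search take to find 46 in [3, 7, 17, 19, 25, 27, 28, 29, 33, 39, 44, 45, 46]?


Search for 46:
[0,12] mid=6 arr[6]=28
[7,12] mid=9 arr[9]=39
[10,12] mid=11 arr[11]=45
[12,12] mid=12 arr[12]=46
Total: 4 comparisons


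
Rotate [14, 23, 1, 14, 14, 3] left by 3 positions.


Left rotate by 3: [14, 14, 3, 14, 23, 1]


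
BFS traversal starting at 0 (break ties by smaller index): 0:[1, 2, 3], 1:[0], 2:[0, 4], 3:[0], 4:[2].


BFS queue: start with [0]
Visit order: [0, 1, 2, 3, 4]


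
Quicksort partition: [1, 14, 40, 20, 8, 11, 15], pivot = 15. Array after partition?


Elements <= 15 go left of pivot.
Result: [1, 14, 8, 11, 15, 20, 40], pivot at index 4


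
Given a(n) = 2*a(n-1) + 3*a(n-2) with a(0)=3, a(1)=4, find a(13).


Build bottom-up:
...a(11)=310006, a(12)=930023, a(13)=2*930023+3*310006=2790064


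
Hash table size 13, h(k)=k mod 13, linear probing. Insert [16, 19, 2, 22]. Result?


Insertions: 16->slot 3; 19->slot 6; 2->slot 2; 22->slot 9
Table: [None, None, 2, 16, None, None, 19, None, None, 22, None, None, None]


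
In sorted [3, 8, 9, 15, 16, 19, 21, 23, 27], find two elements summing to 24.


Two pointers: lo=0, hi=8
Found pair: (3, 21) summing to 24


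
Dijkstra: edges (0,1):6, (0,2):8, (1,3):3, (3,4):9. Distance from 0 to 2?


Dijkstra from 0:
Distances: {0: 0, 1: 6, 2: 8, 3: 9, 4: 18}
Shortest distance to 2 = 8, path = [0, 2]


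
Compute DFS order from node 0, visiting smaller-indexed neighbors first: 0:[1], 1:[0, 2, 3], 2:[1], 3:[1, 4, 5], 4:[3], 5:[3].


DFS stack-based: start with [0]
Visit order: [0, 1, 2, 3, 4, 5]


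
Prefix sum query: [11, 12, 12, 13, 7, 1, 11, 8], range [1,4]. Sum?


Prefix sums: [0, 11, 23, 35, 48, 55, 56, 67, 75]
Sum[1..4] = prefix[5] - prefix[1] = 55 - 11 = 44


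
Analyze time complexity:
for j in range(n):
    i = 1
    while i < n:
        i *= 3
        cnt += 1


Per nesting level: O(n) * O(log n) = O(n log n)
Complexity: O(n log n)


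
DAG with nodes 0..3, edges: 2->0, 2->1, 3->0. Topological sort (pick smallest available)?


Kahn's algorithm, process smallest node first
Order: [2, 1, 3, 0]


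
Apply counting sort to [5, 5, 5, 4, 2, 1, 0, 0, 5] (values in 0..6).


Count array: [2, 1, 1, 0, 1, 4, 0]
Reconstruct: [0, 0, 1, 2, 4, 5, 5, 5, 5]


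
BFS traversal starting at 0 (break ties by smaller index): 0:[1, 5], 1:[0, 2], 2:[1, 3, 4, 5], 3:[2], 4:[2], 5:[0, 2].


BFS queue: start with [0]
Visit order: [0, 1, 5, 2, 3, 4]


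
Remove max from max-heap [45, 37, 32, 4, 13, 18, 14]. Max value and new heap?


Max = 45
Replace root with last, heapify down
Resulting heap: [37, 14, 32, 4, 13, 18]


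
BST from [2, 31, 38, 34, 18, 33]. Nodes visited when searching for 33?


BST root = 2
Search for 33: compare at each node
Path: [2, 31, 38, 34, 33]


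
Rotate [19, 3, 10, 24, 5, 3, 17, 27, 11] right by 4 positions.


Right rotate by 4: [3, 17, 27, 11, 19, 3, 10, 24, 5]


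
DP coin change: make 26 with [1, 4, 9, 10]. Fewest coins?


dp[0]=0; dp[i]=1+min(dp[i-c] for c in coins)
...dp[21]=3, dp[22]=3, dp[23]=3, dp[24]=3, dp[25]=4, dp[26]=4
Minimum coins for 26 = 4


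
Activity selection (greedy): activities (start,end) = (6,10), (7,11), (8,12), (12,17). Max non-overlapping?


Greedy: pick earliest-ending, then skip overlaps.
Selected (2 activities): [(6, 10), (12, 17)]


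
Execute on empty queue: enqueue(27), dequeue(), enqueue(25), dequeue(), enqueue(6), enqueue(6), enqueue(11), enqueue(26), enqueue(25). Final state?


enqueue(27) -> [27]
dequeue() returns 27 -> []
enqueue(25) -> [25]
dequeue() returns 25 -> []
enqueue(6) -> [6]
enqueue(6) -> [6, 6]
enqueue(11) -> [6, 6, 11]
enqueue(26) -> [6, 6, 11, 26]
enqueue(25) -> [6, 6, 11, 26, 25]
Final queue (front to back): [6, 6, 11, 26, 25]


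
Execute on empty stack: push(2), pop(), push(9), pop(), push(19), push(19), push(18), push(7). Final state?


push(2) -> [2]
pop() returns 2 -> []
push(9) -> [9]
pop() returns 9 -> []
push(19) -> [19]
push(19) -> [19, 19]
push(18) -> [19, 19, 18]
push(7) -> [19, 19, 18, 7]
Final stack (bottom to top): [19, 19, 18, 7]


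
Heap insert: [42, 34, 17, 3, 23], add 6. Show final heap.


Append 6: [42, 34, 17, 3, 23, 6]
Bubble up: no swaps needed
Result: [42, 34, 17, 3, 23, 6]


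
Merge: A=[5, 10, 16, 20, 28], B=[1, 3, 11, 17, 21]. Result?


Compare heads, take smaller each step.
Merged: [1, 3, 5, 10, 11, 16, 17, 20, 21, 28]


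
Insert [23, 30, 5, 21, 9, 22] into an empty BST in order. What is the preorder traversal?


Root = 23; build tree by BST insertion.
Preorder traversal: [23, 5, 21, 9, 22, 30]


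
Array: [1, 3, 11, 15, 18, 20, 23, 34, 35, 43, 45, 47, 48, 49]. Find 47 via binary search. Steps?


Search for 47:
[0,13] mid=6 arr[6]=23
[7,13] mid=10 arr[10]=45
[11,13] mid=12 arr[12]=48
[11,11] mid=11 arr[11]=47
Total: 4 comparisons


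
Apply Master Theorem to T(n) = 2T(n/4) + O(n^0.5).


a=2, b=4, c=0.5. log_4(2)=0.5 = c=0.5. Case 2: O(n^c log n) = O(sqrt(n) log n)
Complexity: O(sqrt(n) log n)


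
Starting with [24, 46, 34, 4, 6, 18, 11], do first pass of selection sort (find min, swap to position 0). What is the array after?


After one pass: [4, 46, 34, 24, 6, 18, 11]


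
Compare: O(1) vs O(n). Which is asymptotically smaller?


constant grows slower than linear
O(1) is asymptotically smaller; O(n) grows faster


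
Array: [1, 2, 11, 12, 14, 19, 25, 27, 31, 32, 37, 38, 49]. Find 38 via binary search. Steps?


Search for 38:
[0,12] mid=6 arr[6]=25
[7,12] mid=9 arr[9]=32
[10,12] mid=11 arr[11]=38
Total: 3 comparisons


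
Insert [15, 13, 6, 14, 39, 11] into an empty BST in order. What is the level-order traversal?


Root = 15; build tree by BST insertion.
Level-Order traversal: [15, 13, 39, 6, 14, 11]


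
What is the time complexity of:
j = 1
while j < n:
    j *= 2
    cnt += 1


Per nesting level: O(log n) = O(log n)
Complexity: O(log n)


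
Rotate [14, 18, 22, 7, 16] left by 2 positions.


Left rotate by 2: [22, 7, 16, 14, 18]


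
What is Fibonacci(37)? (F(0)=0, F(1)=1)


F(n)=F(n-1)+F(n-2)
...F(35)=9227465, F(36)=14930352, F(37)=24157817


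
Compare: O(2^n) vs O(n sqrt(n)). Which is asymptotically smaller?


n^1.5 grows slower than exponential
O(n sqrt(n)) is asymptotically smaller; O(2^n) grows faster


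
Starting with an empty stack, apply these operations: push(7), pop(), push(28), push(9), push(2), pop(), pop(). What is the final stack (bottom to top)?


push(7) -> [7]
pop() returns 7 -> []
push(28) -> [28]
push(9) -> [28, 9]
push(2) -> [28, 9, 2]
pop() returns 2 -> [28, 9]
pop() returns 9 -> [28]
Final stack (bottom to top): [28]


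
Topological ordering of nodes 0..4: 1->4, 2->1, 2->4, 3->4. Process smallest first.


Kahn's algorithm, process smallest node first
Order: [0, 2, 1, 3, 4]


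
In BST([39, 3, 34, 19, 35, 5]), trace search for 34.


BST root = 39
Search for 34: compare at each node
Path: [39, 3, 34]


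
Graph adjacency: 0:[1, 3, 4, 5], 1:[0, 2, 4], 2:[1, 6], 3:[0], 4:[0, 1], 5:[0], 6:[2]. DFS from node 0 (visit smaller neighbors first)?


DFS stack-based: start with [0]
Visit order: [0, 1, 2, 6, 4, 3, 5]


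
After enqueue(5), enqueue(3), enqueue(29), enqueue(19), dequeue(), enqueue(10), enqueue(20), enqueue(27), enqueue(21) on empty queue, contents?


enqueue(5) -> [5]
enqueue(3) -> [5, 3]
enqueue(29) -> [5, 3, 29]
enqueue(19) -> [5, 3, 29, 19]
dequeue() returns 5 -> [3, 29, 19]
enqueue(10) -> [3, 29, 19, 10]
enqueue(20) -> [3, 29, 19, 10, 20]
enqueue(27) -> [3, 29, 19, 10, 20, 27]
enqueue(21) -> [3, 29, 19, 10, 20, 27, 21]
Final queue (front to back): [3, 29, 19, 10, 20, 27, 21]


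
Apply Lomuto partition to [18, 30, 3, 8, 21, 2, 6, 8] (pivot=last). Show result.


Elements <= 8 go left of pivot.
Result: [3, 8, 2, 6, 8, 18, 30, 21], pivot at index 4


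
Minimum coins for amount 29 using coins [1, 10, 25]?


dp[0]=0; dp[i]=1+min(dp[i-c] for c in coins)
...dp[24]=6, dp[25]=1, dp[26]=2, dp[27]=3, dp[28]=4, dp[29]=5
Minimum coins for 29 = 5


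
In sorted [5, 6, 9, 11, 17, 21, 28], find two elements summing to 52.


Two pointers: lo=0, hi=6
No pair sums to 52


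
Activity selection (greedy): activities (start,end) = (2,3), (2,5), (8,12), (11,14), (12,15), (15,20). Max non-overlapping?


Greedy: pick earliest-ending, then skip overlaps.
Selected (4 activities): [(2, 3), (8, 12), (12, 15), (15, 20)]


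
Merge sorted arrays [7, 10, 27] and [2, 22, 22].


Compare heads, take smaller each step.
Merged: [2, 7, 10, 22, 22, 27]


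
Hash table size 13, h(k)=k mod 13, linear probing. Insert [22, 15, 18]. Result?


Insertions: 22->slot 9; 15->slot 2; 18->slot 5
Table: [None, None, 15, None, None, 18, None, None, None, 22, None, None, None]


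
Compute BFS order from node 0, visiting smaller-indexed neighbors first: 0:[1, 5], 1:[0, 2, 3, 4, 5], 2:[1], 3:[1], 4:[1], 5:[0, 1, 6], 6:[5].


BFS queue: start with [0]
Visit order: [0, 1, 5, 2, 3, 4, 6]


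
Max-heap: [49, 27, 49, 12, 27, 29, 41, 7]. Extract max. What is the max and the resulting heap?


Max = 49
Replace root with last, heapify down
Resulting heap: [49, 27, 41, 12, 27, 29, 7]


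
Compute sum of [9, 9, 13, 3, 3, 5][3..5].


Prefix sums: [0, 9, 18, 31, 34, 37, 42]
Sum[3..5] = prefix[6] - prefix[3] = 42 - 31 = 11


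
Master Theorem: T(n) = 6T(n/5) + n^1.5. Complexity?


a=6, b=5, c=1.5. log_5(6)=1.113 < c=1.5. Case 3: O(n^c) = O(n^1.500)
Complexity: O(n^1.500)


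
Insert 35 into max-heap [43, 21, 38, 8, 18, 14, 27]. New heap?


Append 35: [43, 21, 38, 8, 18, 14, 27, 35]
Bubble up: swap idx 7(35) with idx 3(8); swap idx 3(35) with idx 1(21)
Result: [43, 35, 38, 21, 18, 14, 27, 8]


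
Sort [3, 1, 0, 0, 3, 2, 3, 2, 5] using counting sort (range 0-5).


Count array: [2, 1, 2, 3, 0, 1]
Reconstruct: [0, 0, 1, 2, 2, 3, 3, 3, 5]


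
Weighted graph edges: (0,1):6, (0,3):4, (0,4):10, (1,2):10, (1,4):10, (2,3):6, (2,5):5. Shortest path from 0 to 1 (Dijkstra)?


Dijkstra from 0:
Distances: {0: 0, 1: 6, 2: 10, 3: 4, 4: 10, 5: 15}
Shortest distance to 1 = 6, path = [0, 1]


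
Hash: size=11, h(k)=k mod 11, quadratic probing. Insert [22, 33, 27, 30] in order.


Insertions: 22->slot 0; 33->slot 1; 27->slot 5; 30->slot 8
Table: [22, 33, None, None, None, 27, None, None, 30, None, None]
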